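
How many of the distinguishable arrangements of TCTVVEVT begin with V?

Fix V in the first position and arrange the remaining 7 letters.
Those 7 letters have T appearing 3 times and V appearing twice, giving (7)!/(3!·2!) = 420.

420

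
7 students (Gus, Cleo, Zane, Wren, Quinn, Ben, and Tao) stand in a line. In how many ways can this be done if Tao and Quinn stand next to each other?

1440

Place the 5 others and the Tao-Quinn pair as 6 objects in a line; the pair has 2 internal arrangements.
So the count is 2·(6)! = 1440.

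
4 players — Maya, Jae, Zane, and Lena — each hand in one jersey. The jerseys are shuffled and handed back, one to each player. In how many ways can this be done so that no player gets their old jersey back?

This is the derangement count D_4: permutations of 4 items with no fixed point.
By inclusion–exclusion this is Σ_{j=0}^{4} (−1)^j C(4,j)·(4−j)!.
Computing: 24 − 24 + 12 − 4 + 1 = 9.

9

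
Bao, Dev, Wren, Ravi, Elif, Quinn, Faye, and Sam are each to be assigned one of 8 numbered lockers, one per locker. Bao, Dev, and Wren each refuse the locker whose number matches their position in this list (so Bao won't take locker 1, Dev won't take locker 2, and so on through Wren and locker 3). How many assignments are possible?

Let Aᵢ (for i ∈ {1, 2, 3}) be the placements that put person i in their forbidden locker. Any j of these fix j positions, leaving (8−j)! ways to fill the rest, and there are C(3,j) ways to pick which j.
By inclusion–exclusion, the number of valid placements is Σ_{j=0}^{3} (−1)^j C(3,j)·(8−j)!.
Computing: 40320 − 15120 + 2160 − 120 = 27240.

27240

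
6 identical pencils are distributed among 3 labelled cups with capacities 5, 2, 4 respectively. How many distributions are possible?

Without the upper bounds there are C(8,2) = 28 ways to split 6 among 3 cups.
Subtract solutions that violate a single cap (substitute x_i' = x_i − (cap_i+1)): x_1 ≥ 6 gives C(2,2) = 1; x_2 ≥ 3 gives C(5,2) = 10; x_3 ≥ 5 gives C(3,2) = 3. Together 14.
No two caps can be exceeded simultaneously, so the pair terms are all 0.
By inclusion–exclusion the count is 28 − 14 + 0 = 14.

14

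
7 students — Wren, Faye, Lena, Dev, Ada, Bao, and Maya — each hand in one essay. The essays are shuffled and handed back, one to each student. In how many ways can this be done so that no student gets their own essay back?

1854

Let Aᵢ be the assignments in which student i gets their own essay. We want the size of the complement of A₁∪…∪A_7.
By inclusion–exclusion this is Σ_{j=0}^{7} (−1)^j C(7,j)·(7−j)!.
Computing: 5040 − 5040 + 2520 − 840 + 210 − 42 + 7 − 1 = 1854.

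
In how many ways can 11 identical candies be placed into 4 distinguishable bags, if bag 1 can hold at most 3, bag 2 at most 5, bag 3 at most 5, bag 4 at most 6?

Without the upper bounds there are C(14,3) = 364 ways to split 11 among 4 bags.
Subtract solutions that violate a single cap (substitute x_i' = x_i − (cap_i+1)): x_1 ≥ 4 gives C(10,3) = 120; x_2 ≥ 6 gives C(8,3) = 56; x_3 ≥ 6 gives C(8,3) = 56; x_4 ≥ 7 gives C(7,3) = 35. Together 267.
Add back pairs where two caps are both exceeded: 4 + 4 + 1 + 0 + 0 + 0 = 9.
By inclusion–exclusion the count is 364 − 267 + 9 = 106.

106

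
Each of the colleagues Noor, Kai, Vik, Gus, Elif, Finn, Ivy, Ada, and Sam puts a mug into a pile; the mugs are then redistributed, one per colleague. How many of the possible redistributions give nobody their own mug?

133496

This is the derangement count D_9: permutations of 9 items with no fixed point.
By inclusion–exclusion this is Σ_{j=0}^{9} (−1)^j C(9,j)·(9−j)!.
Computing: 362880 − 362880 + 181440 − 60480 + 15120 − 3024 + 504 − 72 + 9 − 1 = 133496.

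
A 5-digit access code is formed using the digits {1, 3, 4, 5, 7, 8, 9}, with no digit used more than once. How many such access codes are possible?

Choose and order 5 of the 7 symbols: the first digit has 7 options, the next 6, and so on down to 3.
7 × 6 × 5 × 4 × 3 = 2520.

2520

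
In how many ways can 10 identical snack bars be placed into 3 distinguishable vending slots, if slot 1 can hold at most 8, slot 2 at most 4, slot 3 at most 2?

12

Without the upper bounds there are C(12,2) = 66 ways to split 10 among 3 vending slots.
Subtract solutions that violate a single cap (substitute x_i' = x_i − (cap_i+1)): x_1 ≥ 9 gives C(3,2) = 3; x_2 ≥ 5 gives C(7,2) = 21; x_3 ≥ 3 gives C(9,2) = 36. Together 60.
Add back pairs where two caps are both exceeded: 0 + 0 + 6 = 6.
By inclusion–exclusion the count is 66 − 60 + 6 = 12.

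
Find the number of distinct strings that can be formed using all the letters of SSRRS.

The 5 letters of SSRRS have repeats: R appearing twice and S appearing 3 times.
So there are 5! / (3!·2!) = 10 distinguishable arrangements.

10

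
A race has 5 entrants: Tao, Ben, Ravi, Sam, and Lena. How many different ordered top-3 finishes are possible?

60

There are 5 choices for 1st place, 4 for 2nd, and 3 for 3rd.
That gives 5 × 4 × 3 = 60.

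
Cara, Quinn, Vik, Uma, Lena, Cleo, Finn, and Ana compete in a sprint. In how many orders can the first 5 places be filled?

6720

There are 8 choices for 1st place, 7 for 2nd, and so on down to 4 for position 5.
That gives 8 × 7 × 6 × 5 × 4 = 6720.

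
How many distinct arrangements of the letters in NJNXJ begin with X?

6

Fix X in the first position and arrange the remaining 4 letters.
Those 4 letters have J appearing twice and N appearing twice, giving (4)!/(2!·2!) = 6.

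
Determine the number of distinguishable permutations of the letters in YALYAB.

YALYAB has 6 letters with A appearing twice and Y appearing twice.
So there are 6! / (2!·2!) = 180 distinguishable arrangements.

180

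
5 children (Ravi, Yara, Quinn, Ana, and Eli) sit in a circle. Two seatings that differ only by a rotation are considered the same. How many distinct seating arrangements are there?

24

Around a circle, 5 distinct people have 5!/5 = (4)! = 24 rotationally distinct seatings.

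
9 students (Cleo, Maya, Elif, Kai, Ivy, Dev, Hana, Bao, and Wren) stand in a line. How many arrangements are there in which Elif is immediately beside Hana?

80640

Place the 7 others and the Elif-Hana pair as 8 objects in a line; the pair has 2 internal arrangements.
That gives 2 × 8! = 2 × 40320 = 80640.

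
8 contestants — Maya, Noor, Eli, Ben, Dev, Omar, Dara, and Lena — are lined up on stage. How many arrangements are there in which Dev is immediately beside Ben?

10080

Glue Dev and Ben into one block (2 internal orders), leaving 7 units to arrange in a row.
So the count is 2·(7)! = 10080.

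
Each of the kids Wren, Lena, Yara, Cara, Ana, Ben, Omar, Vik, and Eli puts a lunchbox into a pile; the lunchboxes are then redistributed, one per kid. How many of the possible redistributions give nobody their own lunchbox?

133496

Count assignments avoiding every fixed point. For any j of the 9 kids fixed to their own lunchbox, the other 9−j can be arranged in (9−j)! ways.
By inclusion–exclusion this is Σ_{j=0}^{9} (−1)^j C(9,j)·(9−j)!.
Computing: 362880 − 362880 + 181440 − 60480 + 15120 − 3024 + 504 − 72 + 9 − 1 = 133496.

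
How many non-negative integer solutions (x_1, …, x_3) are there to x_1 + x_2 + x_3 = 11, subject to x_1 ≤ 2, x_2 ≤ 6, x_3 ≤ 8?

15

By stars and bars, unrestricted non-negative solutions to x_1+…+x_3 = 11 number C(11+2,2) = 78.
Subtract solutions that violate a single cap (substitute x_i' = x_i − (cap_i+1)): x_1 ≥ 3 gives C(10,2) = 45; x_2 ≥ 7 gives C(6,2) = 15; x_3 ≥ 9 gives C(4,2) = 6. Together 66.
Add back pairs where two caps are both exceeded: 3 + 0 + 0 = 3.
By inclusion–exclusion the count is 78 − 66 + 3 = 15.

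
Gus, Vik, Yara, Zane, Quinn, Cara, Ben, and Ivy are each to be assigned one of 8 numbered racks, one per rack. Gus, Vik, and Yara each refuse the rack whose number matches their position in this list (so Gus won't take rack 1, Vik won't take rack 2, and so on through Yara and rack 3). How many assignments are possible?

27240

Let Aᵢ (for i ∈ {1, 2, 3}) be the placements that put person i in their forbidden rack. Any j of these fix j positions, leaving (8−j)! ways to fill the rest, and there are C(3,j) ways to pick which j.
By inclusion–exclusion, the number of valid placements is Σ_{j=0}^{3} (−1)^j C(3,j)·(8−j)!.
Computing: 40320 − 15120 + 2160 − 120 = 27240.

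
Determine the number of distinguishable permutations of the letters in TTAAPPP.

The 7 letters of TTAAPPP have repeats: A appearing twice, P appearing 3 times, and T appearing twice.
The number of distinct arrangements is 7!/(3!·2!·2!) = 5040/24 = 210.

210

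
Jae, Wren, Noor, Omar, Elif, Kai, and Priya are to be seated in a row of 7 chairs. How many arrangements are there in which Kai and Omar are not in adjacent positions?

There are 7! = 5040 arrangements in all. If Kai and Omar are adjacent, merging them into one block gives 2·(6)! = 1440 arrangements.
So 5040 − 1440 = 3600 arrangements keep them apart.

3600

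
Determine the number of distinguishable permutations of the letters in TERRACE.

1260

The 7 letters of TERRACE have repeats: E appearing twice and R appearing twice.
Dividing 7! = 5040 by 2!·2! = 4 for the repeated letters gives 1260.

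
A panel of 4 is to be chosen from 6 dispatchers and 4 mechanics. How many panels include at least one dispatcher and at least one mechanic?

With no constraint there are C(10,4) = 210 possible selections.
Subtract selections that omit an entire group: no dispatchers → C(4,4) = 1; no mechanics → C(6,4) = 15.
Both groups omitted at once is impossible, so 210 − 16 = 194.

194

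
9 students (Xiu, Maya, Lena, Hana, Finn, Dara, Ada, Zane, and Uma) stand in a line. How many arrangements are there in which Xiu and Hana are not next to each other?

Of the 9! = 362880 arrangements, those with Xiu and Hana adjacent number 2 × 8! = 80640 (treat the pair as a block with 2 internal orders).
Complementary counting: 362880 − 80640 = 282240.

282240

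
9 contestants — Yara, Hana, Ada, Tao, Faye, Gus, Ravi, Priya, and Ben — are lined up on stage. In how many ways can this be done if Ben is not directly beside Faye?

There are 9! = 362880 arrangements in all. If Ben and Faye are adjacent, merging them into one block gives 2·(8)! = 80640 arrangements.
So 362880 − 80640 = 282240 arrangements keep them apart.

282240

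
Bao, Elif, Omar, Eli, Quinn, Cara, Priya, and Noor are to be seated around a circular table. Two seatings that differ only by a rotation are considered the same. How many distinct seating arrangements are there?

5040

Around a circle, 8 distinct people have 8!/8 = (7)! = 5040 rotationally distinct seatings.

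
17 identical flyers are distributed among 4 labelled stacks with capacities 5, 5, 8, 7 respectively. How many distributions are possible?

144

Without the upper bounds there are C(20,3) = 1140 ways to split 17 among 4 stacks.
Subtract solutions that violate a single cap (substitute x_i' = x_i − (cap_i+1)): x_1 ≥ 6 gives C(14,3) = 364; x_2 ≥ 6 gives C(14,3) = 364; x_3 ≥ 9 gives C(11,3) = 165; x_4 ≥ 8 gives C(12,3) = 220. Together 1113.
Add back pairs where two caps are both exceeded: 56 + 10 + 20 + 10 + 20 + 1 = 117.
By inclusion–exclusion the count is 1140 − 1113 + 117 = 144.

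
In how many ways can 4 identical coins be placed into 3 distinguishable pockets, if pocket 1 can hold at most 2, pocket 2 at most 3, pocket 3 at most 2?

Ignoring the caps, the number of non-negative solutions to x_1+…+x_3 = 4 is C(6,2) = 15.
Subtract solutions that violate a single cap (substitute x_i' = x_i − (cap_i+1)): x_1 ≥ 3 gives C(3,2) = 3; x_2 ≥ 4 gives C(2,2) = 1; x_3 ≥ 3 gives C(3,2) = 3. Together 7.
No two caps can be exceeded simultaneously, so the pair terms are all 0.
By inclusion–exclusion the count is 15 − 7 + 0 = 8.

8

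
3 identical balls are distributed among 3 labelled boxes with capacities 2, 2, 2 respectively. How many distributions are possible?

7

Without the upper bounds there are C(5,2) = 10 ways to split 3 among 3 boxes.
Subtract solutions that violate a single cap (substitute x_i' = x_i − (cap_i+1)): x_1 ≥ 3 gives C(2,2) = 1; x_2 ≥ 3 gives C(2,2) = 1; x_3 ≥ 3 gives C(2,2) = 1. Together 3.
No two caps can be exceeded simultaneously, so the pair terms are all 0.
By inclusion–exclusion the count is 10 − 3 + 0 = 7.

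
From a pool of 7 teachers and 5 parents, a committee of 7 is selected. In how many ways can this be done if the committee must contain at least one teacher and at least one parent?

Unrestricted: C(12,7) = 792 ways to pick any 7 of the 12.
Selections missing a whole group: no teachers → C(5,7) = 0; no parents → C(7,7) = 1.
Both groups omitted at once is impossible, so 792 − 1 = 791.

791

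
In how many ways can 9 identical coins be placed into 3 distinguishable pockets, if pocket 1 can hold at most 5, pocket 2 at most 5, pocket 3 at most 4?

Without the upper bounds there are C(11,2) = 55 ways to split 9 among 3 pockets.
Subtract solutions that violate a single cap (substitute x_i' = x_i − (cap_i+1)): x_1 ≥ 6 gives C(5,2) = 10; x_2 ≥ 6 gives C(5,2) = 10; x_3 ≥ 5 gives C(6,2) = 15. Together 35.
No two caps can be exceeded simultaneously, so the pair terms are all 0.
By inclusion–exclusion the count is 55 − 35 + 0 = 20.

20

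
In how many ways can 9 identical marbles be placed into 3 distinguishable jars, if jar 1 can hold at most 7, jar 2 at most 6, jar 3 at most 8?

By stars and bars, unrestricted non-negative solutions to x_1+…+x_3 = 9 number C(9+2,2) = 55.
Subtract solutions that violate a single cap (substitute x_i' = x_i − (cap_i+1)): x_1 ≥ 8 gives C(3,2) = 3; x_2 ≥ 7 gives C(4,2) = 6; x_3 ≥ 9 gives C(2,2) = 1. Together 10.
No two caps can be exceeded simultaneously, so the pair terms are all 0.
By inclusion–exclusion the count is 55 − 10 + 0 = 45.

45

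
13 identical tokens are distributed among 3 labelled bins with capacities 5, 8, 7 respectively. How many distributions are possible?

By stars and bars, unrestricted non-negative solutions to x_1+…+x_3 = 13 number C(13+2,2) = 105.
Subtract solutions that violate a single cap (substitute x_i' = x_i − (cap_i+1)): x_1 ≥ 6 gives C(9,2) = 36; x_2 ≥ 9 gives C(6,2) = 15; x_3 ≥ 8 gives C(7,2) = 21. Together 72.
No two caps can be exceeded simultaneously, so the pair terms are all 0.
By inclusion–exclusion the count is 105 − 72 + 0 = 33.

33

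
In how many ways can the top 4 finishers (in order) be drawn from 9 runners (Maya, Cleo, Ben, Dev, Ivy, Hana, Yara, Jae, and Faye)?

This is an ordered selection of 4 from 9: P(9,4).
That gives 9 × 8 × 7 × 6 = 3024.

3024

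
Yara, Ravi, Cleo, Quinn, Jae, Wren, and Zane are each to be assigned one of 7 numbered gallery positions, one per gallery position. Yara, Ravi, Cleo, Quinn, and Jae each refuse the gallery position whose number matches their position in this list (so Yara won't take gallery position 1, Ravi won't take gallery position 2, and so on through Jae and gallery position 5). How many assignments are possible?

Let Aᵢ (for 1 ≤ i ≤ 5) be the placements that put person i in their forbidden gallery position. Any j of these fix j positions, leaving (7−j)! ways to fill the rest, and there are C(5,j) ways to pick which j.
By inclusion–exclusion, the number of valid placements is Σ_{j=0}^{5} (−1)^j C(5,j)·(7−j)!.
Computing: 5040 − 3600 + 1200 − 240 + 30 − 2 = 2428.

2428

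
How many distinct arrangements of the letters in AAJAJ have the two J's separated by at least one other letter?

6

There are 5!/(3!·2!) = 10 arrangements of AAJAJ in total.
Arrangements with the J's together: treat JJ as one letter, giving (4)!/(3!) = 4.
Hence 10 − 4 = 6.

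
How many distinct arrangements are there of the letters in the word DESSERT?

The 7 letters of DESSERT have repeats: E appearing twice and S appearing twice.
Dividing 7! = 5040 by 2!·2! = 4 for the repeated letters gives 1260.

1260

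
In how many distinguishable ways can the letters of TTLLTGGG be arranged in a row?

560

TTLLTGGG has 8 letters with G appearing 3 times, L appearing twice, and T appearing 3 times.
So there are 8! / (3!·3!·2!) = 560 distinguishable arrangements.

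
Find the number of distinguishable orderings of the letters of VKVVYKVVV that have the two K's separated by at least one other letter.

Total arrangements of VKVVYKVVV: 9!/(6!·2!) = 252.
Arrangements with the K's together: treat KK as one letter, giving (8)!/(6!) = 56.
Hence 252 − 56 = 196.

196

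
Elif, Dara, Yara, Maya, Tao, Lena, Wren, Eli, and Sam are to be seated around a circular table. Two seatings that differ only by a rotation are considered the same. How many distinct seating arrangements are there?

40320

Seat Elif anywhere (absorbing the rotational symmetry), then permute the other 8: (8)! = 40320.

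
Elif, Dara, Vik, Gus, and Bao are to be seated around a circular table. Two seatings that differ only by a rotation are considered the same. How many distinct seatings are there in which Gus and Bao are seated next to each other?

Glue Gus and Bao into a block (2 internal orders). Seating 4 units around a circle gives (3)! arrangements.
So 2 × (3)! = 2 × 6 = 12.

12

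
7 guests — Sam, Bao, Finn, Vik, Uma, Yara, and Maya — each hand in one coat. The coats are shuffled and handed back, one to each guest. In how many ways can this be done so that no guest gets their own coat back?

Count assignments avoiding every fixed point. For any j of the 7 guests fixed to their own coat, the other 7−j can be arranged in (7−j)! ways.
By inclusion–exclusion this is Σ_{j=0}^{7} (−1)^j C(7,j)·(7−j)!.
Computing: 5040 − 5040 + 2520 − 840 + 210 − 42 + 7 − 1 = 1854.

1854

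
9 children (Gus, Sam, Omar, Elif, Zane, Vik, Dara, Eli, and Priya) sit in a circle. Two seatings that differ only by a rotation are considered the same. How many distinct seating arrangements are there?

Around a circle, 9 distinct people have 9!/9 = (8)! = 40320 rotationally distinct seatings.

40320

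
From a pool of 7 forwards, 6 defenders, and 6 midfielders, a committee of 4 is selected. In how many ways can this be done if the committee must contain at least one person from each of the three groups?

Unrestricted: C(19,4) = 3876 ways to pick any 4 of the 19.
Selections missing a whole group: no forwards → C(12,4) = 495; no defenders → C(13,4) = 715; no midfielders → C(13,4) = 715.
Add back selections omitting two groups (i.e. drawn from a single group): C(7,4) + C(6,4) + C(6,4) = 65.
By inclusion–exclusion: 3876 − 1925 + 65 = 2016.

2016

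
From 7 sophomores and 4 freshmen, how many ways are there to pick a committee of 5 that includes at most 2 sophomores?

91

Split by how many sophomores are chosen (0 through 2).
Sum: C(7,0)·C(4,5) + C(7,1)·C(4,4) + C(7,2)·C(4,3) = 0 + 7 + 84 = 91.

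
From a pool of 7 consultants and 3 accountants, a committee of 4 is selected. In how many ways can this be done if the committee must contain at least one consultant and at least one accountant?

With no constraint there are C(10,4) = 210 possible selections.
Selections missing a whole group: no consultants → C(3,4) = 0; no accountants → C(7,4) = 35.
Both groups omitted at once is impossible, so 210 − 35 = 175.

175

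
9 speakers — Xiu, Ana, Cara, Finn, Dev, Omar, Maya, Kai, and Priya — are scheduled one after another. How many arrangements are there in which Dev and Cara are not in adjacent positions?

282240

Of the 9! = 362880 arrangements, those with Dev and Cara adjacent number 2 × 8! = 80640 (treat the pair as a block with 2 internal orders).
Complementary counting: 362880 − 80640 = 282240.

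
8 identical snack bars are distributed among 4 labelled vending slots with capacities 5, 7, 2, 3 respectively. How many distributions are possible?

By stars and bars, unrestricted non-negative solutions to x_1+…+x_4 = 8 number C(8+3,3) = 165.
Subtract solutions that violate a single cap (substitute x_i' = x_i − (cap_i+1)): x_1 ≥ 6 gives C(5,3) = 10; x_2 ≥ 8 gives C(3,3) = 1; x_3 ≥ 3 gives C(8,3) = 56; x_4 ≥ 4 gives C(7,3) = 35. Together 102.
Add back pairs where two caps are both exceeded: 0 + 0 + 0 + 0 + 0 + 4 = 4.
By inclusion–exclusion the count is 165 − 102 + 4 = 67.

67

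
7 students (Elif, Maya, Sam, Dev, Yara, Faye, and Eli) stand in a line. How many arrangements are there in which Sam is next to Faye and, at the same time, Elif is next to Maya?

Treat {Sam,Faye} as one block (2 orders) and {Elif,Maya} as another (2 orders).
That leaves 5 units to arrange: 2 × 2 × 5! = 4 × 120 = 480.

480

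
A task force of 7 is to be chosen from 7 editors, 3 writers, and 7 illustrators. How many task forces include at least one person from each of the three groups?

With no constraint there are C(17,7) = 19448 possible selections.
Selections missing a whole group: no editors → C(10,7) = 120; no writers → C(14,7) = 3432; no illustrators → C(10,7) = 120.
Add back selections omitting two groups (i.e. drawn from a single group): C(7,7) + C(3,7) + C(7,7) = 2.
By inclusion–exclusion: 19448 − 3672 + 2 = 15778.

15778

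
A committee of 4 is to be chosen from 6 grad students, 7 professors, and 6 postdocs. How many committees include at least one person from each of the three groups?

2016

With no constraint there are C(19,4) = 3876 possible selections.
Selections missing a whole group: no grad students → C(13,4) = 715; no professors → C(12,4) = 495; no postdocs → C(13,4) = 715.
Add back selections omitting two groups (i.e. drawn from a single group): C(6,4) + C(7,4) + C(6,4) = 65.
By inclusion–exclusion: 3876 − 1925 + 65 = 2016.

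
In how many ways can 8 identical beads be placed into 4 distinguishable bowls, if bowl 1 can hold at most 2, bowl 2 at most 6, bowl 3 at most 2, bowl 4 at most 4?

Ignoring the caps, the number of non-negative solutions to x_1+…+x_4 = 8 is C(11,3) = 165.
Subtract solutions that violate a single cap (substitute x_i' = x_i − (cap_i+1)): x_1 ≥ 3 gives C(8,3) = 56; x_2 ≥ 7 gives C(4,3) = 4; x_3 ≥ 3 gives C(8,3) = 56; x_4 ≥ 5 gives C(6,3) = 20. Together 136.
Add back pairs where two caps are both exceeded: 0 + 10 + 1 + 0 + 0 + 1 = 12.
By inclusion–exclusion the count is 165 − 136 + 12 = 41.

41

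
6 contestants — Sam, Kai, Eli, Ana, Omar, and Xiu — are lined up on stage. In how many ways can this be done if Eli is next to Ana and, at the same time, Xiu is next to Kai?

96

Treat {Eli,Ana} as one block (2 orders) and {Xiu,Kai} as another (2 orders).
That leaves 4 units to arrange: 2 × 2 × 4! = 4 × 24 = 96.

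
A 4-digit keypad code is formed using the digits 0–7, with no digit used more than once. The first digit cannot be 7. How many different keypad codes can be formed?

1470

The first digit has 8−1 = 7 choices (anything except 7).
The remaining 3 digits are filled from the other 7 symbols without repetition: 7 × 6 × 5 = 210.
Total: 7 × 210 = 1470.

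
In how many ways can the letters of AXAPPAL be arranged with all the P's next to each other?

Treat the 2 copies of P as a single block. The multiset to arrange is then {PP, A, A, A, L, X}, 6 items in all.
That gives (6)!/(3!) = 120 arrangements.

120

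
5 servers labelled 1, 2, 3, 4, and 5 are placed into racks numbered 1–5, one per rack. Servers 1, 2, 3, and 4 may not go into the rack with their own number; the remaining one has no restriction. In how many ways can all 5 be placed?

Let Aᵢ (for 1 ≤ i ≤ 4) be the placements that put server i in its forbidden rack. Any j of these fix j positions, leaving (5−j)! ways to fill the rest, and there are C(4,j) ways to pick which j.
By inclusion–exclusion, the number of valid placements is Σ_{j=0}^{4} (−1)^j C(4,j)·(5−j)!.
Computing: 120 − 96 + 36 − 8 + 1 = 53.

53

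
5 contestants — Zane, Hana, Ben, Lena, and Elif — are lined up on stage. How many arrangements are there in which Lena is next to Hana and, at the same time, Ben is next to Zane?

Treat {Lena,Hana} as one block (2 orders) and {Ben,Zane} as another (2 orders).
That leaves 3 units to arrange: 2 × 2 × 3! = 4 × 6 = 24.

24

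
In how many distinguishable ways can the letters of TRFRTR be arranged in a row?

TRFRTR has 6 letters with R appearing 3 times and T appearing twice.
Dividing 6! = 720 by 3!·2! = 12 for the repeated letters gives 60.

60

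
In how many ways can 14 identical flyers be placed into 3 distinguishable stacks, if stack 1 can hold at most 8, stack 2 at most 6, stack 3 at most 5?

By stars and bars, unrestricted non-negative solutions to x_1+…+x_3 = 14 number C(14+2,2) = 120.
Subtract solutions that violate a single cap (substitute x_i' = x_i − (cap_i+1)): x_1 ≥ 9 gives C(7,2) = 21; x_2 ≥ 7 gives C(9,2) = 36; x_3 ≥ 6 gives C(10,2) = 45. Together 102.
Add back pairs where two caps are both exceeded: 0 + 0 + 3 = 3.
By inclusion–exclusion the count is 120 − 102 + 3 = 21.

21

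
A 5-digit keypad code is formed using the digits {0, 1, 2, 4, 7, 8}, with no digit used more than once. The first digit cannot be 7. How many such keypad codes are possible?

The first digit has 6−1 = 5 choices (anything except 7).
The remaining 4 digits are filled from the other 5 symbols without repetition: 5 × 4 × 3 × 2 = 120.
Total: 5 × 120 = 600.

600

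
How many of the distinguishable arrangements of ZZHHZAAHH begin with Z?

420

Fix Z in the first position and arrange the remaining 8 letters.
Those 8 letters have A appearing twice, H appearing 4 times, and Z appearing twice, giving (8)!/(4!·2!·2!) = 420.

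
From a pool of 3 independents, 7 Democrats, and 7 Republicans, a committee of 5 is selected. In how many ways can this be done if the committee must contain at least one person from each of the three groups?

3724

Total 5-person selections from all 17: C(17,5) = 6188.
Selections missing a whole group: no independents → C(14,5) = 2002; no Democrats → C(10,5) = 252; no Republicans → C(10,5) = 252.
Add back selections omitting two groups (i.e. drawn from a single group): C(3,5) + C(7,5) + C(7,5) = 42.
By inclusion–exclusion: 6188 − 2506 + 42 = 3724.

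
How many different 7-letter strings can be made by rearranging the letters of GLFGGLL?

The 7 letters of GLFGGLL have repeats: G appearing 3 times and L appearing 3 times.
Dividing 7! = 5040 by 3!·3! = 36 for the repeated letters gives 140.

140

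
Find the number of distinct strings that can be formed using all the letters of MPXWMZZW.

5040

MPXWMZZW has 8 letters with M appearing twice, W appearing twice, and Z appearing twice.
The number of distinct arrangements is 8!/(2!·2!·2!) = 40320/8 = 5040.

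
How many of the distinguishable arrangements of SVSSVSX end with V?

30

With the last slot taken by V, it remains to arrange the other 6 letters (SSSVSX).
Those 6 letters have S appearing 4 times, giving (6)!/(4!) = 30.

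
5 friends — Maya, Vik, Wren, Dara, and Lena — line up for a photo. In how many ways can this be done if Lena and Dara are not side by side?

72

Of the 5! = 120 arrangements, those with Lena and Dara adjacent number 2 × 4! = 48 (treat the pair as a block with 2 internal orders).
So 120 − 48 = 72 arrangements keep them apart.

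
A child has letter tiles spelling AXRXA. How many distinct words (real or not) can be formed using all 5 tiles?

The 5 letters of AXRXA have repeats: A appearing twice and X appearing twice.
The number of distinct arrangements is 5!/(2!·2!) = 120/4 = 30.

30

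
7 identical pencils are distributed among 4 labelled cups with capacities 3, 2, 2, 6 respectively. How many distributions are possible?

35

Ignoring the caps, the number of non-negative solutions to x_1+…+x_4 = 7 is C(10,3) = 120.
Subtract solutions that violate a single cap (substitute x_i' = x_i − (cap_i+1)): x_1 ≥ 4 gives C(6,3) = 20; x_2 ≥ 3 gives C(7,3) = 35; x_3 ≥ 3 gives C(7,3) = 35; x_4 ≥ 7 gives C(3,3) = 1. Together 91.
Add back pairs where two caps are both exceeded: 1 + 1 + 0 + 4 + 0 + 0 = 6.
By inclusion–exclusion the count is 120 − 91 + 6 = 35.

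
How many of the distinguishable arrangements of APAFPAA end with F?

15

Fix F in the last position and arrange the remaining 6 letters.
Those 6 letters have A appearing 4 times and P appearing twice, giving (6)!/(4!·2!) = 15.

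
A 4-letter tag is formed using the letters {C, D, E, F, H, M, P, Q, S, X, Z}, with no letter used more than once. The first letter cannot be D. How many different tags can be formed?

The first letter has 11−1 = 10 choices (anything except D).
The remaining 3 letters are filled from the other 10 symbols without repetition: 10 × 9 × 8 = 720.
Total: 10 × 720 = 7200.

7200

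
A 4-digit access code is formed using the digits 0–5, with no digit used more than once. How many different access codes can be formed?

360

With no repetition, fill the 4 digits in order: 6 choices, then 5, down to 3.
That product is 6 × 5 × 4 × 3 = 360.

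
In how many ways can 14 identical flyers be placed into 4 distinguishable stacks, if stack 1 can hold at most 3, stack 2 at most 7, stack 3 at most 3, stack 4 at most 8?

80

Ignoring the caps, the number of non-negative solutions to x_1+…+x_4 = 14 is C(17,3) = 680.
Subtract solutions that violate a single cap (substitute x_i' = x_i − (cap_i+1)): x_1 ≥ 4 gives C(13,3) = 286; x_2 ≥ 8 gives C(9,3) = 84; x_3 ≥ 4 gives C(13,3) = 286; x_4 ≥ 9 gives C(8,3) = 56. Together 712.
Add back pairs where two caps are both exceeded: 10 + 84 + 4 + 10 + 0 + 4 = 112.
By inclusion–exclusion the count is 680 − 712 + 112 = 80.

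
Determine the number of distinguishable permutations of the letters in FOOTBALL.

Letter multiplicities in FOOTBALL: A×1, B×1, F×1, L×2, O×2, T×1.
The number of distinct arrangements is 8!/(2!·2!) = 40320/4 = 10080.

10080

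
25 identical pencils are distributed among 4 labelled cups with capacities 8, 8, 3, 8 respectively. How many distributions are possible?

10

By stars and bars, unrestricted non-negative solutions to x_1+…+x_4 = 25 number C(25+3,3) = 3276.
Subtract solutions that violate a single cap (substitute x_i' = x_i − (cap_i+1)): x_1 ≥ 9 gives C(19,3) = 969; x_2 ≥ 9 gives C(19,3) = 969; x_3 ≥ 4 gives C(24,3) = 2024; x_4 ≥ 9 gives C(19,3) = 969. Together 4931.
Add back pairs where two caps are both exceeded: 120 + 455 + 120 + 455 + 120 + 455 = 1725.
Subtract triples: 20 + 0 + 20 + 20 = 60.
By inclusion–exclusion the count is 3276 − 4931 + 1725 − 60 = 10.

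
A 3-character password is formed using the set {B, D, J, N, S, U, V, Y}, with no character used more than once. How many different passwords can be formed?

Choose and order 3 of the 8 symbols: the first character has 8 options, the next 7, then 6.
8 × 7 × 6 = 336.

336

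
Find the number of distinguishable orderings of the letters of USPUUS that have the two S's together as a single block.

20

Treat the 2 copies of S as a single block. The multiset to arrange is then {SS, P, U, U, U}, 5 items in all.
That gives (5)!/(3!) = 20 arrangements.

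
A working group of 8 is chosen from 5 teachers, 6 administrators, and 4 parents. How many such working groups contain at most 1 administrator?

Split by how many administrators are chosen (0 through 1).
Sum: C(6,0)·C(9,8) + C(6,1)·C(9,7) = 9 + 216 = 225.

225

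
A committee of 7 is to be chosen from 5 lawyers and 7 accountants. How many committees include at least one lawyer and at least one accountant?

791

Unrestricted: C(12,7) = 792 ways to pick any 7 of the 12.
Subtract selections that omit an entire group: no lawyers → C(7,7) = 1; no accountants → C(5,7) = 0.
Both groups omitted at once is impossible, so 792 − 1 = 791.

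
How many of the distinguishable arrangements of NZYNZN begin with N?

30

Fix N in the first position and arrange the remaining 5 letters.
Those 5 letters have N appearing twice and Z appearing twice, giving (5)!/(2!·2!) = 30.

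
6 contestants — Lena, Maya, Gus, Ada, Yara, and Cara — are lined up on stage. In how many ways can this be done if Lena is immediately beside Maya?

240

Glue Lena and Maya into one block (2 internal orders), leaving 5 units to arrange in a row.
That gives 2 × 5! = 2 × 120 = 240.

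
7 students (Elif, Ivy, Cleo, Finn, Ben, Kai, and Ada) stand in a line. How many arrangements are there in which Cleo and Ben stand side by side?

Treat {Cleo, Ben} as a single unit. There are 6 units to order, and the pair itself can be ordered 2 ways.
That gives 2 × 6! = 2 × 720 = 1440.

1440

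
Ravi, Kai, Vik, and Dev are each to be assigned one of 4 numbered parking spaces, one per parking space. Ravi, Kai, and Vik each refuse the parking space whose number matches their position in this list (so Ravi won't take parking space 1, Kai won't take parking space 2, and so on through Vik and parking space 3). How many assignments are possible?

11

Let Aᵢ (for i ∈ {1, 2, 3}) be the placements that put person i in their forbidden parking space. Any j of these fix j positions, leaving (4−j)! ways to fill the rest, and there are C(3,j) ways to pick which j.
By inclusion–exclusion, the number of valid placements is Σ_{j=0}^{3} (−1)^j C(3,j)·(4−j)!.
Computing: 24 − 18 + 6 − 1 = 11.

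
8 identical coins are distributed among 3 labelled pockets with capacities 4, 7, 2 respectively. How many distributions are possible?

14

By stars and bars, unrestricted non-negative solutions to x_1+…+x_3 = 8 number C(8+2,2) = 45.
Subtract solutions that violate a single cap (substitute x_i' = x_i − (cap_i+1)): x_1 ≥ 5 gives C(5,2) = 10; x_2 ≥ 8 gives C(2,2) = 1; x_3 ≥ 3 gives C(7,2) = 21. Together 32.
Add back pairs where two caps are both exceeded: 0 + 1 + 0 = 1.
By inclusion–exclusion the count is 45 − 32 + 1 = 14.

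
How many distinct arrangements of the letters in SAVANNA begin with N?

With the first slot taken by N, it remains to arrange the other 6 letters (SAVANA).
Those 6 letters have A appearing 3 times, giving (6)!/(3!) = 120.

120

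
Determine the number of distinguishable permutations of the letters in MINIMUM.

The 7 letters of MINIMUM have repeats: I appearing twice and M appearing 3 times.
The number of distinct arrangements is 7!/(3!·2!) = 5040/12 = 420.

420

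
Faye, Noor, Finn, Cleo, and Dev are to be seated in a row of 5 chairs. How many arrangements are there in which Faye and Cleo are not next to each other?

Of the 5! = 120 arrangements, those with Faye and Cleo adjacent number 2 × 4! = 48 (treat the pair as a block with 2 internal orders).
Complementary counting: 120 − 48 = 72.

72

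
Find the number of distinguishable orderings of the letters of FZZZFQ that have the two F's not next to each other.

Total arrangements of FZZZFQ: 6!/(3!·2!) = 60.
Arrangements with the F's together: treat FF as one letter, giving (5)!/(3!) = 20.
Subtracting, 60 − 20 = 40 arrangements keep the F's apart.

40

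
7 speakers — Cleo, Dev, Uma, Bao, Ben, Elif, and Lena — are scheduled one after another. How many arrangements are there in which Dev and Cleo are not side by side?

3600

There are 7! = 5040 arrangements in all. If Dev and Cleo are adjacent, merging them into one block gives 2·(6)! = 1440 arrangements.
So 5040 − 1440 = 3600 arrangements keep them apart.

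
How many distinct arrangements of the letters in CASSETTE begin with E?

Fix E in the first position and arrange the remaining 7 letters.
Those 7 letters have S appearing twice and T appearing twice, giving (7)!/(2!·2!) = 1260.

1260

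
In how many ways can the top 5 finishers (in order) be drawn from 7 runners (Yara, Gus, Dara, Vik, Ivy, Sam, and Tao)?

2520

This is an ordered selection of 5 from 7: P(7,5).
That gives 7 × 6 × 5 × 4 × 3 = 2520.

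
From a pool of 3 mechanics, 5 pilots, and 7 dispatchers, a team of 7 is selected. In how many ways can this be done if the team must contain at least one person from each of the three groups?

5516

Unrestricted: C(15,7) = 6435 ways to pick any 7 of the 15.
Selections missing a whole group: no mechanics → C(12,7) = 792; no pilots → C(10,7) = 120; no dispatchers → C(8,7) = 8.
Add back selections omitting two groups (i.e. drawn from a single group): C(3,7) + C(5,7) + C(7,7) = 1.
By inclusion–exclusion: 6435 − 920 + 1 = 5516.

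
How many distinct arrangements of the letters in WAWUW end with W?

Fix W in the last position and arrange the remaining 4 letters.
Those 4 letters have W appearing twice, giving (4)!/(2!) = 12.

12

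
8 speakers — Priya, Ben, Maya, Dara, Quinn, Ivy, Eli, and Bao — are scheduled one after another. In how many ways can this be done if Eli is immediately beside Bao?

10080

Treat {Eli, Bao} as a single unit. There are 7 units to order, and the pair itself can be ordered 2 ways.
So the count is 2·(7)! = 10080.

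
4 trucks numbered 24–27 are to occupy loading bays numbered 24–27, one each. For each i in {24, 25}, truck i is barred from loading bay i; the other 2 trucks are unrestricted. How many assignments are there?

Let Aᵢ (for i ∈ {24, 25}) be the placements that put truck i in its forbidden loading bay. Any j of these fix j positions, leaving (4−j)! ways to fill the rest, and there are C(2,j) ways to pick which j.
By inclusion–exclusion, the number of valid placements is Σ_{j=0}^{2} (−1)^j C(2,j)·(4−j)!.
Computing: 24 − 12 + 2 = 14.

14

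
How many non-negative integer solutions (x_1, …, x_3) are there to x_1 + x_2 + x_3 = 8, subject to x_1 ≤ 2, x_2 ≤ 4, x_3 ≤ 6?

12

Without the upper bounds there are C(10,2) = 45 ways to split 8 among 3 variables.
Subtract solutions that violate a single cap (substitute x_i' = x_i − (cap_i+1)): x_1 ≥ 3 gives C(7,2) = 21; x_2 ≥ 5 gives C(5,2) = 10; x_3 ≥ 7 gives C(3,2) = 3. Together 34.
Add back pairs where two caps are both exceeded: 1 + 0 + 0 = 1.
By inclusion–exclusion the count is 45 − 34 + 1 = 12.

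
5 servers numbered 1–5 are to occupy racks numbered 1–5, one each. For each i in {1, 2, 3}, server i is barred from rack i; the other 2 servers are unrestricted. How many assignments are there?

Let Aᵢ (for i ∈ {1, 2, 3}) be the placements that put server i in its forbidden rack. Any j of these fix j positions, leaving (5−j)! ways to fill the rest, and there are C(3,j) ways to pick which j.
By inclusion–exclusion, the number of valid placements is Σ_{j=0}^{3} (−1)^j C(3,j)·(5−j)!.
Computing: 120 − 72 + 18 − 2 = 64.

64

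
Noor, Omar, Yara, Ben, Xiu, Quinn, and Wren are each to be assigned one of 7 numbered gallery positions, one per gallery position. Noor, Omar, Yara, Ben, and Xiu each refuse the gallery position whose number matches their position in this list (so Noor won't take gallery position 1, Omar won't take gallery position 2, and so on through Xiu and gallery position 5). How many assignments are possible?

Let Aᵢ (for 1 ≤ i ≤ 5) be the placements that put person i in their forbidden gallery position. Any j of these fix j positions, leaving (7−j)! ways to fill the rest, and there are C(5,j) ways to pick which j.
By inclusion–exclusion, the number of valid placements is Σ_{j=0}^{5} (−1)^j C(5,j)·(7−j)!.
Computing: 5040 − 3600 + 1200 − 240 + 30 − 2 = 2428.

2428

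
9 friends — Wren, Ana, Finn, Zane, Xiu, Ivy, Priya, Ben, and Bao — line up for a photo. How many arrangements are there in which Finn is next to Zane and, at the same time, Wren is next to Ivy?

Treat {Finn,Zane} as one block (2 orders) and {Wren,Ivy} as another (2 orders).
That leaves 7 units to arrange: 2 × 2 × 7! = 4 × 5040 = 20160.

20160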